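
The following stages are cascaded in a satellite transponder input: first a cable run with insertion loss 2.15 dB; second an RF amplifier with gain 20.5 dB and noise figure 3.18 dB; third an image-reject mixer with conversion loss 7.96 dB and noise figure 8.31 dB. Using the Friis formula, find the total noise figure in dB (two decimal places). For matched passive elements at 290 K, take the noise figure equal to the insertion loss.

Convert to linear (a loss of L dB is a gain of −L dB): F_i = 10^(NF_i/10), G_i = 10^(G_i,dB/10)
  Stage 1: F_1 = 10^(2.15/10) = 1.641, G_1 = 10^(−2.15/10) = 0.6095
  Stage 2: F_2 = 10^(3.18/10) = 2.080, G_2 = 10^(20.5/10) = 112.2
  Stage 3: F_3 = 10^(8.31/10) = 6.776, G_3 = 10^(−7.96/10) = 0.1600
Friis cascade:
  F = 1.641 + (2.080 − 1)/0.6095 + (6.776 − 1)/68.39 = 3.496
NF = 10 log₁₀(3.496) = 5.44 dB

5.44 dB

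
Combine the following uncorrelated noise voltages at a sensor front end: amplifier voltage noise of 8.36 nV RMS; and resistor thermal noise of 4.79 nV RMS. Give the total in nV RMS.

Uncorrelated sources add in power (mean-square): V_tot = √(ΣV_i²)
V_tot = √[(8.36×10⁻⁹)² + (4.79×10⁻⁹)²] = 9.64×10⁻⁹ V = 9.64 nV

9.64 nV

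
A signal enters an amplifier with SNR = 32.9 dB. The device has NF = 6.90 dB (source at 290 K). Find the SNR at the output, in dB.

By definition F = SNR_in/SNR_out, so in dB: SNR_out = SNR_in − NF
SNR_out = 32.9 − 6.90 = 26.00 dB

26.00 dB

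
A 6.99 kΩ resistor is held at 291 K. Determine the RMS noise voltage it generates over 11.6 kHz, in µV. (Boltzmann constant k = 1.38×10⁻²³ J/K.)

V_n = √(4kTRB)
4kTRB = 4 × 1.38×10⁻²³ × 291 × 6.99×10³ × 1.16×10⁴ = 1.30×10⁻¹² V²
V_n = √(1.30×10⁻¹²) = 1.14×10⁻⁶ V = 1.14 µV

1.14 µV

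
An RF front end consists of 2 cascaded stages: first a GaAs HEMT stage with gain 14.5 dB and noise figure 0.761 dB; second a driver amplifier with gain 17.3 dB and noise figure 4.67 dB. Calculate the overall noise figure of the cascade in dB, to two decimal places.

Convert to linear (a loss of L dB is a gain of −L dB): F_i = 10^(NF_i/10), G_i = 10^(G_i,dB/10)
  Stage 1: F_1 = 10^(0.761/10) = 1.192, G_1 = 10^(14.5/10) = 28.18
  Stage 2: F_2 = 10^(4.67/10) = 2.931, G_2 = 10^(17.3/10) = 53.70
Friis cascade:
  F = 1.192 + (2.931 − 1)/28.18 = 1.260
NF = 10 log₁₀(1.260) = 1.00 dB

1.00 dB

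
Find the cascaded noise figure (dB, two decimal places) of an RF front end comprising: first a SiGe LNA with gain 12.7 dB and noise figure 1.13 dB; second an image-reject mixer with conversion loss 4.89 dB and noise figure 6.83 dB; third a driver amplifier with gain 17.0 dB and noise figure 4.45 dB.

Convert to linear (a loss of L dB is a gain of −L dB): F_i = 10^(NF_i/10), G_i = 10^(G_i,dB/10)
  Stage 1: F_1 = 10^(1.13/10) = 1.297, G_1 = 10^(12.7/10) = 18.62
  Stage 2: F_2 = 10^(6.83/10) = 4.819, G_2 = 10^(−4.89/10) = 0.3243
  Stage 3: F_3 = 10^(4.45/10) = 2.786, G_3 = 10^(17.0/10) = 50.12
Friis cascade:
  F = 1.297 + (4.819 − 1)/18.62 + (2.786 − 1)/6.039 = 1.798
NF = 10 log₁₀(1.798) = 2.55 dB

2.55 dB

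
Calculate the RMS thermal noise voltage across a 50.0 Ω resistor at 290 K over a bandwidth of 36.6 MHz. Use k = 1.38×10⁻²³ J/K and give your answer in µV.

5.41 µV

V_n = √(4kTRB)
4kTRB = 4 × 1.38×10⁻²³ × 290 × 5.00×10¹ × 3.66×10⁷ = 2.93×10⁻¹¹ V²
V_n = √(2.93×10⁻¹¹) = 5.41×10⁻⁶ V = 5.41 µV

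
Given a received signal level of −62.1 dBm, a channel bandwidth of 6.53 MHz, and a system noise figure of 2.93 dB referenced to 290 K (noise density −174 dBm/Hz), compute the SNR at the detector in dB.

40.8 dB

Noise floor: N = −174 + 10 log₁₀(B) + NF
10 log₁₀(6.53×10⁶) = 68.15 dB
N = −174 + 68.15 + 2.93 = −102.92 dBm
SNR = P_sig − N = −62.1 − (−102.92) = 40.82 dB → 40.8 dB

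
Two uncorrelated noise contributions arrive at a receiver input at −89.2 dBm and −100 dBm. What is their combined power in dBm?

Convert to linear, add, convert back:
P₁ = 1.20×10⁻¹² W, P₂ = 1.00×10⁻¹³ W
P_tot = 1.30×10⁻¹² W → 10 log₁₀(P_tot / 10⁻³) = −88.9 dBm

−88.9 dBm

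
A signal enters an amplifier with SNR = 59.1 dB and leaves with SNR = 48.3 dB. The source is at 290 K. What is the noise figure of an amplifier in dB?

NF (dB) = SNR_in(dB) − SNR_out(dB) when the source is at T₀
NF = 59.1 − 48.3 = 10.8 dB

10.8 dB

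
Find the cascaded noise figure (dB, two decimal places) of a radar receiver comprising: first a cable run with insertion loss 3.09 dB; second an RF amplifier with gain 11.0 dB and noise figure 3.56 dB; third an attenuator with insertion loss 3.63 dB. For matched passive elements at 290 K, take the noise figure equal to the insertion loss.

Convert to linear (a loss of L dB is a gain of −L dB): F_i = 10^(NF_i/10), G_i = 10^(G_i,dB/10)
  Stage 1: F_1 = 10^(3.09/10) = 2.037, G_1 = 10^(−3.09/10) = 0.4909
  Stage 2: F_2 = 10^(3.56/10) = 2.270, G_2 = 10^(11.0/10) = 12.59
  Stage 3: F_3 = 10^(3.63/10) = 2.307, G_3 = 10^(−3.63/10) = 0.4335
Friis cascade:
  F = 2.037 + (2.270 − 1)/0.4909 + (2.307 − 1)/6.180 = 4.835
NF = 10 log₁₀(4.835) = 6.84 dB

6.84 dB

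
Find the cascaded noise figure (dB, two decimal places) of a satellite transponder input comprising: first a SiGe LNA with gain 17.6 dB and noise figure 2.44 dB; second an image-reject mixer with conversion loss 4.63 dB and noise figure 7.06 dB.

2.61 dB

Convert to linear (a loss of L dB is a gain of −L dB): F_i = 10^(NF_i/10), G_i = 10^(G_i,dB/10)
  Stage 1: F_1 = 10^(2.44/10) = 1.754, G_1 = 10^(17.6/10) = 57.54
  Stage 2: F_2 = 10^(7.06/10) = 5.082, G_2 = 10^(−4.63/10) = 0.3443
Friis cascade:
  F = 1.754 + (5.082 − 1)/57.54 = 1.825
NF = 10 log₁₀(1.825) = 2.61 dB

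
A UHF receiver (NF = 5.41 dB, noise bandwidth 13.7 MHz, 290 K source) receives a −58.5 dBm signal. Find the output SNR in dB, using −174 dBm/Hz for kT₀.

38.7 dB

Noise floor: N = −174 + 10 log₁₀(B) + NF
10 log₁₀(1.37×10⁷) = 71.37 dB
N = −174 + 71.37 + 5.41 = −97.22 dBm
SNR = P_sig − N = −58.5 − (−97.22) = 38.72 dB → 38.7 dB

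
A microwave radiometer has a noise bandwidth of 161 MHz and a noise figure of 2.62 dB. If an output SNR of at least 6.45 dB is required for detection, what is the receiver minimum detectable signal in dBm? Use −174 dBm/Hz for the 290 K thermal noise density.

−82.9 dBm

Sensitivity = −174 + 10 log₁₀(B) + NF + SNR_min
= −174 + 82.07 + 2.62 + 6.45
= −82.86 dBm → −82.9 dBm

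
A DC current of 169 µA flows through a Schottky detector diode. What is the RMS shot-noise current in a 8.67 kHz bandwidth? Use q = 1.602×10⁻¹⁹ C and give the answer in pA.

685 pA

I_n = √(2qI·B)
2qI·B = 2 × 1.602×10⁻¹⁹ × 1.69×10⁻⁴ × 8.67×10³ = 4.69×10⁻¹⁹ A²
I_n = √(4.69×10⁻¹⁹) = 6.85×10⁻¹⁰ A = 685 pA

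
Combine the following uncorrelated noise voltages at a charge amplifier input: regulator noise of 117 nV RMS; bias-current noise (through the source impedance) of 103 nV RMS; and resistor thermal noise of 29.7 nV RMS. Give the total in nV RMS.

159 nV

Uncorrelated sources add in power (mean-square): V_tot = √(ΣV_i²)
V_tot = √[(1.17×10⁻⁷)² + (1.03×10⁻⁷)² + (2.97×10⁻⁸)²] = 1.59×10⁻⁷ V = 159 nV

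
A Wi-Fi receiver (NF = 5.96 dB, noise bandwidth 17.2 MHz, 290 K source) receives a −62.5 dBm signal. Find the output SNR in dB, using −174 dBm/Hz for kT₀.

33.2 dB

Noise floor: N = −174 + 10 log₁₀(B) + NF
10 log₁₀(1.72×10⁷) = 72.36 dB
N = −174 + 72.36 + 5.96 = −95.68 dBm
SNR = P_sig − N = −62.5 − (−95.68) = 33.18 dB → 33.2 dB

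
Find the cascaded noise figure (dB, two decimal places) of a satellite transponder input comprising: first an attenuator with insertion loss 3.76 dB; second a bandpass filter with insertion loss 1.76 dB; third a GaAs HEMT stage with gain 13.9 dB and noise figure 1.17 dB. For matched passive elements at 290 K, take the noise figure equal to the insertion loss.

6.69 dB

Convert to linear (a loss of L dB is a gain of −L dB): F_i = 10^(NF_i/10), G_i = 10^(G_i,dB/10)
  Stage 1: F_1 = 10^(3.76/10) = 2.377, G_1 = 10^(−3.76/10) = 0.4207
  Stage 2: F_2 = 10^(1.76/10) = 1.500, G_2 = 10^(−1.76/10) = 0.6668
  Stage 3: F_3 = 10^(1.17/10) = 1.309, G_3 = 10^(13.9/10) = 24.55
Friis cascade:
  F = 2.377 + (1.500 − 1)/0.4207 + (1.309 − 1)/0.2805 = 4.667
NF = 10 log₁₀(4.667) = 6.69 dB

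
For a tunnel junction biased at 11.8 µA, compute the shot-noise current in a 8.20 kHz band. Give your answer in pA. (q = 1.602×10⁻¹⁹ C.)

I_n = √(2qI·B)
2qI·B = 2 × 1.602×10⁻¹⁹ × 1.18×10⁻⁵ × 8.20×10³ = 3.10×10⁻²⁰ A²
I_n = √(3.10×10⁻²⁰) = 1.76×10⁻¹⁰ A = 176 pA

176 pA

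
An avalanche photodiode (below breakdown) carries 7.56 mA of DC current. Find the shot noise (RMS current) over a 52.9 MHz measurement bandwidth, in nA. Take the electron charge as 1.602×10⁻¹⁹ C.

358 nA

I_n = √(2qI·B)
2qI·B = 2 × 1.602×10⁻¹⁹ × 7.56×10⁻³ × 5.29×10⁷ = 1.28×10⁻¹³ A²
I_n = √(1.28×10⁻¹³) = 3.58×10⁻⁷ A = 358 nA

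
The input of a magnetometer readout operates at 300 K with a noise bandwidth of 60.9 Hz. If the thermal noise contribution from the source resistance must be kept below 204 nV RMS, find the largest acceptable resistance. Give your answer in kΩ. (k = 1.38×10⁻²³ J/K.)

41.3 kΩ

Johnson–Nyquist: V_n = √(4kTRB) ⇒ R = V_n² / (4kTB)
4kTB = 4 × 1.38×10⁻²³ × 300 × 6.09×10¹ = 1.01×10⁻¹⁸
R = (2.04×10⁻⁷)² / 1.01×10⁻¹⁸ = 4.13×10⁴ Ω = 41.3 kΩ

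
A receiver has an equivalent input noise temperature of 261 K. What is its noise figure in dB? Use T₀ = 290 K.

F = 1 + T_e/T₀ = 1 + 261/290 = 1.9
NF = 10 log₁₀(1.9) = 2.79 dB

2.79 dB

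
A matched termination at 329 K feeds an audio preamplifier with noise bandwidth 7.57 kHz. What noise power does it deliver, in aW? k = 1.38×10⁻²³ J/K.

P_n = kTB = 1.38×10⁻²³ × 329 × 7.57×10³ = 3.44×10⁻¹⁷ W = 34.4 aW

34.4 aW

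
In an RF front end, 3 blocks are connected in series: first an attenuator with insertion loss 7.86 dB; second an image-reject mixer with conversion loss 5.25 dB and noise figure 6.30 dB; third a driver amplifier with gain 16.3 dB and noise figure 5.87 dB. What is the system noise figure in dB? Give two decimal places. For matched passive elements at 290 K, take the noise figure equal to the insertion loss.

19.28 dB

Convert to linear (a loss of L dB is a gain of −L dB): F_i = 10^(NF_i/10), G_i = 10^(G_i,dB/10)
  Stage 1: F_1 = 10^(7.86/10) = 6.109, G_1 = 10^(−7.86/10) = 0.1637
  Stage 2: F_2 = 10^(6.30/10) = 4.266, G_2 = 10^(−5.25/10) = 0.2985
  Stage 3: F_3 = 10^(5.87/10) = 3.864, G_3 = 10^(16.3/10) = 42.66
Friis cascade:
  F = 6.109 + (4.266 − 1)/0.1637 + (3.864 − 1)/0.04887 = 84.66
NF = 10 log₁₀(84.66) = 19.28 dB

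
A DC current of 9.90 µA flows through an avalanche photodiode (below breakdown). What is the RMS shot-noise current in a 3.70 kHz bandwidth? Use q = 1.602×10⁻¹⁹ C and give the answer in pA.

108 pA

I_n = √(2qI·B)
2qI·B = 2 × 1.602×10⁻¹⁹ × 9.90×10⁻⁶ × 3.70×10³ = 1.17×10⁻²⁰ A²
I_n = √(1.17×10⁻²⁰) = 1.08×10⁻¹⁰ A = 108 pA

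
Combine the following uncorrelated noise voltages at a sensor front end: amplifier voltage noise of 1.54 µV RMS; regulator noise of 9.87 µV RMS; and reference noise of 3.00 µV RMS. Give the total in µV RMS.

Uncorrelated sources add in power (mean-square): V_tot = √(ΣV_i²)
V_tot = √[(1.54×10⁻⁶)² + (9.87×10⁻⁶)² + (3.00×10⁻⁶)²] = 1.04×10⁻⁵ V = 10.4 µV

10.4 µV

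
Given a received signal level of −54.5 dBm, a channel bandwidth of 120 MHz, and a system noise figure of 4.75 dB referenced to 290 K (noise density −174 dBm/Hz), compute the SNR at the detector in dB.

34.0 dB

Noise floor: N = −174 + 10 log₁₀(B) + NF
10 log₁₀(1.20×10⁸) = 80.79 dB
N = −174 + 80.79 + 4.75 = −88.46 dBm
SNR = P_sig − N = −54.5 − (−88.46) = 33.96 dB → 34.0 dB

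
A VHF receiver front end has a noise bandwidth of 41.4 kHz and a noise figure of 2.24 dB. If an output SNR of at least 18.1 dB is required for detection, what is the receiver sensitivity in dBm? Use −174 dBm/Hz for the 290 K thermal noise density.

−107.5 dBm

Sensitivity = −174 + 10 log₁₀(B) + NF + SNR_min
= −174 + 46.17 + 2.24 + 18.1
= −107.49 dBm → −107.5 dBm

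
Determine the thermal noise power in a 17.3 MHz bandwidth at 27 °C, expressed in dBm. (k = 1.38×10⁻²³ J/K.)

T = 27 °C + 273.15 = 300.15 K
P_n = kTB = 1.38×10⁻²³ × 300.15 × 1.73×10⁷ = 7.17×10⁻¹⁴ W
In dBm: 10 log₁₀(7.17×10⁻¹⁴ / 10⁻³) = −101.4 dBm

−101.4 dBm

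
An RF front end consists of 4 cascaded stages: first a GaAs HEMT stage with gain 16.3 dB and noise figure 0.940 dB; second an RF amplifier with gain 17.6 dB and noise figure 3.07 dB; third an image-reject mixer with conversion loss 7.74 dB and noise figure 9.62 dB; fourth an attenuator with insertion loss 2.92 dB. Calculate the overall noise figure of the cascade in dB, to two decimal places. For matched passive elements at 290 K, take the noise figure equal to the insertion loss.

1.04 dB

Convert to linear (a loss of L dB is a gain of −L dB): F_i = 10^(NF_i/10), G_i = 10^(G_i,dB/10)
  Stage 1: F_1 = 10^(0.940/10) = 1.242, G_1 = 10^(16.3/10) = 42.66
  Stage 2: F_2 = 10^(3.07/10) = 2.028, G_2 = 10^(17.6/10) = 57.54
  Stage 3: F_3 = 10^(9.62/10) = 9.162, G_3 = 10^(−7.74/10) = 0.1683
  Stage 4: F_4 = 10^(2.92/10) = 1.959, G_4 = 10^(−2.92/10) = 0.5105
Friis cascade:
  F = 1.242 + (2.028 − 1)/42.66 + (9.162 − 1)/2455 + (1.959 − 1)/413.0 = 1.271
NF = 10 log₁₀(1.271) = 1.04 dB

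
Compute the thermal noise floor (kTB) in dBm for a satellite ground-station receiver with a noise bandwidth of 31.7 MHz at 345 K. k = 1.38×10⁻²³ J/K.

P_n = kTB = 1.38×10⁻²³ × 345 × 3.17×10⁷ = 1.51×10⁻¹³ W
In dBm: 10 log₁₀(1.51×10⁻¹³ / 10⁻³) = −98.2 dBm

−98.2 dBm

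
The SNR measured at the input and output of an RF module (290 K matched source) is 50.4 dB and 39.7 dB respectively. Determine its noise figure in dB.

10.7 dB

NF (dB) = SNR_in(dB) − SNR_out(dB) when the source is at T₀
NF = 50.4 − 39.7 = 10.7 dB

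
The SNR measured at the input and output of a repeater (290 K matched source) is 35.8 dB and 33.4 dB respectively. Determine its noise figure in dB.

2.4 dB

NF (dB) = SNR_in(dB) − SNR_out(dB) when the source is at T₀
NF = 35.8 − 33.4 = 2.4 dB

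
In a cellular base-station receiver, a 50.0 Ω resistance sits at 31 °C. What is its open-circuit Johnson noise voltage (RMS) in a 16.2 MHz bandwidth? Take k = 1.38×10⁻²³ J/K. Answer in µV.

3.69 µV

T = 31 °C + 273.15 = 304.15 K
V_n = √(4kTRB)
4kTRB = 4 × 1.38×10⁻²³ × 304.15 × 5.00×10¹ × 1.62×10⁷ = 1.36×10⁻¹¹ V²
V_n = √(1.36×10⁻¹¹) = 3.69×10⁻⁶ V = 3.69 µV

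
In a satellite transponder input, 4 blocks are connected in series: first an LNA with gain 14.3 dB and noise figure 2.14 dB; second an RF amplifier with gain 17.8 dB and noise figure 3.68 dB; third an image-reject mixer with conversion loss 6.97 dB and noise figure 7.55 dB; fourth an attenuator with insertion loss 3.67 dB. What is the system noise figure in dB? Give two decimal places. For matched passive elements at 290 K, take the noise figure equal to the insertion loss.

2.29 dB

Convert to linear (a loss of L dB is a gain of −L dB): F_i = 10^(NF_i/10), G_i = 10^(G_i,dB/10)
  Stage 1: F_1 = 10^(2.14/10) = 1.637, G_1 = 10^(14.3/10) = 26.92
  Stage 2: F_2 = 10^(3.68/10) = 2.333, G_2 = 10^(17.8/10) = 60.26
  Stage 3: F_3 = 10^(7.55/10) = 5.689, G_3 = 10^(−6.97/10) = 0.2009
  Stage 4: F_4 = 10^(3.67/10) = 2.328, G_4 = 10^(−3.67/10) = 0.4295
Friis cascade:
  F = 1.637 + (2.333 − 1)/26.92 + (5.689 − 1)/1622 + (2.328 − 1)/325.8 = 1.693
NF = 10 log₁₀(1.693) = 2.29 dB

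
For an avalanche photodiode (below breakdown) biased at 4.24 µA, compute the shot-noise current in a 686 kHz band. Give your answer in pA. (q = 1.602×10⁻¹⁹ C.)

I_n = √(2qI·B)
2qI·B = 2 × 1.602×10⁻¹⁹ × 4.24×10⁻⁶ × 6.86×10⁵ = 9.32×10⁻¹⁹ A²
I_n = √(9.32×10⁻¹⁹) = 9.65×10⁻¹⁰ A = 965 pA

965 pA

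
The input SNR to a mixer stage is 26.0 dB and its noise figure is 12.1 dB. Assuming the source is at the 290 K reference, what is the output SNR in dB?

By definition F = SNR_in/SNR_out, so in dB: SNR_out = SNR_in − NF
SNR_out = 26.0 − 12.1 = 13.9 dB

13.9 dB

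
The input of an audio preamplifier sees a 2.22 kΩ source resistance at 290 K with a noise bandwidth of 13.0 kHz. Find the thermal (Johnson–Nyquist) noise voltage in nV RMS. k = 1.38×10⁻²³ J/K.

680 nV

V_n = √(4kTRB)
4kTRB = 4 × 1.38×10⁻²³ × 290 × 2.22×10³ × 1.30×10⁴ = 4.62×10⁻¹³ V²
V_n = √(4.62×10⁻¹³) = 6.80×10⁻⁷ V = 680 nV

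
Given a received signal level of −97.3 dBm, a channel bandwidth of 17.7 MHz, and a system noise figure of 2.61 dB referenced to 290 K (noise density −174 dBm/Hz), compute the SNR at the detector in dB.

1.6 dB

Noise floor: N = −174 + 10 log₁₀(B) + NF
10 log₁₀(1.77×10⁷) = 72.48 dB
N = −174 + 72.48 + 2.61 = −98.91 dBm
SNR = P_sig − N = −97.3 − (−98.91) = 1.61 dB → 1.6 dB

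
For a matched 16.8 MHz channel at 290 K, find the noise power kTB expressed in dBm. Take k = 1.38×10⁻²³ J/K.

P_n = kTB = 1.38×10⁻²³ × 290 × 1.68×10⁷ = 6.72×10⁻¹⁴ W
In dBm: 10 log₁₀(6.72×10⁻¹⁴ / 10⁻³) = −101.7 dBm

−101.7 dBm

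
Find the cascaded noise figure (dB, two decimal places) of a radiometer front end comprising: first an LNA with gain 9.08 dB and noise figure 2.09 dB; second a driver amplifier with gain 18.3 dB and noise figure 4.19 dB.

2.60 dB

Convert to linear (a loss of L dB is a gain of −L dB): F_i = 10^(NF_i/10), G_i = 10^(G_i,dB/10)
  Stage 1: F_1 = 10^(2.09/10) = 1.618, G_1 = 10^(9.08/10) = 8.091
  Stage 2: F_2 = 10^(4.19/10) = 2.624, G_2 = 10^(18.3/10) = 67.61
Friis cascade:
  F = 1.618 + (2.624 − 1)/8.091 = 1.819
NF = 10 log₁₀(1.819) = 2.60 dB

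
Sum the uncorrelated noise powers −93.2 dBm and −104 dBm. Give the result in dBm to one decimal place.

Convert to linear, add, convert back:
P₁ = 4.79×10⁻¹³ W, P₂ = 3.98×10⁻¹⁴ W
P_tot = 5.18×10⁻¹³ W → 10 log₁₀(P_tot / 10⁻³) = −92.9 dBm

−92.9 dBm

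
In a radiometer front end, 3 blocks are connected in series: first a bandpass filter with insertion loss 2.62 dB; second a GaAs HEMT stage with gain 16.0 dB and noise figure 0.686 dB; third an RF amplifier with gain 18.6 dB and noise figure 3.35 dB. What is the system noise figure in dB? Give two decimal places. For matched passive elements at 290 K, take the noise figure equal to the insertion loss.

3.41 dB

Convert to linear (a loss of L dB is a gain of −L dB): F_i = 10^(NF_i/10), G_i = 10^(G_i,dB/10)
  Stage 1: F_1 = 10^(2.62/10) = 1.828, G_1 = 10^(−2.62/10) = 0.5470
  Stage 2: F_2 = 10^(0.686/10) = 1.171, G_2 = 10^(16.0/10) = 39.81
  Stage 3: F_3 = 10^(3.35/10) = 2.163, G_3 = 10^(18.6/10) = 72.44
Friis cascade:
  F = 1.828 + (1.171 − 1)/0.5470 + (2.163 − 1)/21.78 = 2.194
NF = 10 log₁₀(2.194) = 3.41 dB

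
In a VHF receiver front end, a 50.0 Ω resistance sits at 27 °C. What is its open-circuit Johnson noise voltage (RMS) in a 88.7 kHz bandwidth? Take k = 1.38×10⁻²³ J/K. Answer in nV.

T = 27 °C + 273.15 = 300.15 K
V_n = √(4kTRB)
4kTRB = 4 × 1.38×10⁻²³ × 300.15 × 5.00×10¹ × 8.87×10⁴ = 7.35×10⁻¹⁴ V²
V_n = √(7.35×10⁻¹⁴) = 2.71×10⁻⁷ V = 271 nV

271 nV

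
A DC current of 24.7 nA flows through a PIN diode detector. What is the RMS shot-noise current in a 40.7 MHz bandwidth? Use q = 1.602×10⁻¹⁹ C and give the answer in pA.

I_n = √(2qI·B)
2qI·B = 2 × 1.602×10⁻¹⁹ × 2.47×10⁻⁸ × 4.07×10⁷ = 3.22×10⁻¹⁹ A²
I_n = √(3.22×10⁻¹⁹) = 5.68×10⁻¹⁰ A = 568 pA

568 pA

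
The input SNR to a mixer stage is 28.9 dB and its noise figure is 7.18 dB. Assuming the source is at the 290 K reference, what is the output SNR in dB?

21.72 dB

By definition F = SNR_in/SNR_out, so in dB: SNR_out = SNR_in − NF
SNR_out = 28.9 − 7.18 = 21.72 dB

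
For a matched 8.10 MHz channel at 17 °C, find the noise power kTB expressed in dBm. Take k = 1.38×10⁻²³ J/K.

−104.9 dBm

T = 17 °C + 273.15 = 290.15 K
P_n = kTB = 1.38×10⁻²³ × 290.15 × 8.10×10⁶ = 3.24×10⁻¹⁴ W
In dBm: 10 log₁₀(3.24×10⁻¹⁴ / 10⁻³) = −104.9 dBm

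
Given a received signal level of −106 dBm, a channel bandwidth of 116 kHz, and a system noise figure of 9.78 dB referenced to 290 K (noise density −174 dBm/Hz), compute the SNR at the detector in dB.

7.6 dB

Noise floor: N = −174 + 10 log₁₀(B) + NF
10 log₁₀(1.16×10⁵) = 50.64 dB
N = −174 + 50.64 + 9.78 = −113.58 dBm
SNR = P_sig − N = −106 − (−113.58) = 7.58 dB → 7.6 dB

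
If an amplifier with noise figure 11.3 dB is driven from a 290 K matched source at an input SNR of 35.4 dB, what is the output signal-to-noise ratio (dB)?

24.1 dB

By definition F = SNR_in/SNR_out, so in dB: SNR_out = SNR_in − NF
SNR_out = 35.4 − 11.3 = 24.1 dB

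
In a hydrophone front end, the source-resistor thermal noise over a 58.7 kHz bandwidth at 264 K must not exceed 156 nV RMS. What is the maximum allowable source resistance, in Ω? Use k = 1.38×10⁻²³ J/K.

28.4 Ω

Johnson–Nyquist: V_n = √(4kTRB) ⇒ R = V_n² / (4kTB)
4kTB = 4 × 1.38×10⁻²³ × 264 × 5.87×10⁴ = 8.55×10⁻¹⁶
R = (1.56×10⁻⁷)² / 8.55×10⁻¹⁶ = 2.84×10¹ Ω = 28.4 Ω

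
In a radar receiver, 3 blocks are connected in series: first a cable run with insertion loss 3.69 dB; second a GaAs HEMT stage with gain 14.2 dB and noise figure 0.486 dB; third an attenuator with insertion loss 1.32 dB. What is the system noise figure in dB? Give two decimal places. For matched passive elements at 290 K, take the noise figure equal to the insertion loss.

Convert to linear (a loss of L dB is a gain of −L dB): F_i = 10^(NF_i/10), G_i = 10^(G_i,dB/10)
  Stage 1: F_1 = 10^(3.69/10) = 2.339, G_1 = 10^(−3.69/10) = 0.4276
  Stage 2: F_2 = 10^(0.486/10) = 1.118, G_2 = 10^(14.2/10) = 26.30
  Stage 3: F_3 = 10^(1.32/10) = 1.355, G_3 = 10^(−1.32/10) = 0.7379
Friis cascade:
  F = 2.339 + (1.118 − 1)/0.4276 + (1.355 − 1)/11.25 = 2.647
NF = 10 log₁₀(2.647) = 4.23 dB

4.23 dB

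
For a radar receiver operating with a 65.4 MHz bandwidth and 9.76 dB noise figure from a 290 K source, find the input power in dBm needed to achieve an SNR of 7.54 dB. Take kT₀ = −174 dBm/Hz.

−78.5 dBm

Sensitivity = −174 + 10 log₁₀(B) + NF + SNR_min
= −174 + 78.16 + 9.76 + 7.54
= −78.54 dBm → −78.5 dBm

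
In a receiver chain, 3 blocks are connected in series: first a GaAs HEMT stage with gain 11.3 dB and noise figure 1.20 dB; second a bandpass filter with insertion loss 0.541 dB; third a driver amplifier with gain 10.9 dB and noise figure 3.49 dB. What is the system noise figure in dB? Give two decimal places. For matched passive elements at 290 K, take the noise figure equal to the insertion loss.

1.56 dB

Convert to linear (a loss of L dB is a gain of −L dB): F_i = 10^(NF_i/10), G_i = 10^(G_i,dB/10)
  Stage 1: F_1 = 10^(1.20/10) = 1.318, G_1 = 10^(11.3/10) = 13.49
  Stage 2: F_2 = 10^(0.541/10) = 1.133, G_2 = 10^(−0.541/10) = 0.8829
  Stage 3: F_3 = 10^(3.49/10) = 2.234, G_3 = 10^(10.9/10) = 12.30
Friis cascade:
  F = 1.318 + (1.133 − 1)/13.49 + (2.234 − 1)/11.91 = 1.432
NF = 10 log₁₀(1.432) = 1.56 dB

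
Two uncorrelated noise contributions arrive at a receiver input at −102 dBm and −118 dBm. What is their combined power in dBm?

Convert to linear, add, convert back:
P₁ = 6.31×10⁻¹⁴ W, P₂ = 1.58×10⁻¹⁵ W
P_tot = 6.47×10⁻¹⁴ W → 10 log₁₀(P_tot / 10⁻³) = −101.9 dBm

−101.9 dBm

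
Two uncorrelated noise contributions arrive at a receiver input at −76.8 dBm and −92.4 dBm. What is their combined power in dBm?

−76.7 dBm

Convert to linear, add, convert back:
P₁ = 2.09×10⁻¹¹ W, P₂ = 5.75×10⁻¹³ W
P_tot = 2.15×10⁻¹¹ W → 10 log₁₀(P_tot / 10⁻³) = −76.7 dBm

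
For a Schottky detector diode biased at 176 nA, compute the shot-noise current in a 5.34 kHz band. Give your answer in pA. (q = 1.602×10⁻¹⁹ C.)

I_n = √(2qI·B)
2qI·B = 2 × 1.602×10⁻¹⁹ × 1.76×10⁻⁷ × 5.34×10³ = 3.01×10⁻²² A²
I_n = √(3.01×10⁻²²) = 1.74×10⁻¹¹ A = 17.4 pA

17.4 pA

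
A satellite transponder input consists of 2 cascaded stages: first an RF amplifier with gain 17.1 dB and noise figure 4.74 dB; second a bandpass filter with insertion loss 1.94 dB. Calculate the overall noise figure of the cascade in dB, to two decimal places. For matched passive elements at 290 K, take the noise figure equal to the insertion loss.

Convert to linear (a loss of L dB is a gain of −L dB): F_i = 10^(NF_i/10), G_i = 10^(G_i,dB/10)
  Stage 1: F_1 = 10^(4.74/10) = 2.979, G_1 = 10^(17.1/10) = 51.29
  Stage 2: F_2 = 10^(1.94/10) = 1.563, G_2 = 10^(−1.94/10) = 0.6397
Friis cascade:
  F = 2.979 + (1.563 − 1)/51.29 = 2.989
NF = 10 log₁₀(2.989) = 4.76 dB

4.76 dB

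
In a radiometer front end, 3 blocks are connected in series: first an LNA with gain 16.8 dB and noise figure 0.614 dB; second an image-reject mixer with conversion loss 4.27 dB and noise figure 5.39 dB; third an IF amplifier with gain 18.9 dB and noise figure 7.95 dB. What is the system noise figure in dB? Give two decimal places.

1.75 dB

Convert to linear (a loss of L dB is a gain of −L dB): F_i = 10^(NF_i/10), G_i = 10^(G_i,dB/10)
  Stage 1: F_1 = 10^(0.614/10) = 1.152, G_1 = 10^(16.8/10) = 47.86
  Stage 2: F_2 = 10^(5.39/10) = 3.459, G_2 = 10^(−4.27/10) = 0.3741
  Stage 3: F_3 = 10^(7.95/10) = 6.237, G_3 = 10^(18.9/10) = 77.62
Friis cascade:
  F = 1.152 + (3.459 − 1)/47.86 + (6.237 − 1)/17.91 = 1.496
NF = 10 log₁₀(1.496) = 1.75 dB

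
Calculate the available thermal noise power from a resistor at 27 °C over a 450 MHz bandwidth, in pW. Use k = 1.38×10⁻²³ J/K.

1.86 pW

T = 27 °C + 273.15 = 300.15 K
P_n = kTB = 1.38×10⁻²³ × 300.15 × 4.50×10⁸ = 1.86×10⁻¹² W = 1.86 pW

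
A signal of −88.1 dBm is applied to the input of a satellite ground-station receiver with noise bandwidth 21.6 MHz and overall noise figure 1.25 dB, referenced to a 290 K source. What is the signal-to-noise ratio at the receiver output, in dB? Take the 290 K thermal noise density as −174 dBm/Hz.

11.3 dB

Noise floor: N = −174 + 10 log₁₀(B) + NF
10 log₁₀(2.16×10⁷) = 73.34 dB
N = −174 + 73.34 + 1.25 = −99.41 dBm
SNR = P_sig − N = −88.1 − (−99.41) = 11.31 dB → 11.3 dB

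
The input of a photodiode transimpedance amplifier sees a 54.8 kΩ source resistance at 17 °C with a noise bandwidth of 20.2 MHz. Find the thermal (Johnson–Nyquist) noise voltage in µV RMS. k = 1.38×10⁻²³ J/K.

T = 17 °C + 273.15 = 290.15 K
V_n = √(4kTRB)
4kTRB = 4 × 1.38×10⁻²³ × 290.15 × 5.48×10⁴ × 2.02×10⁷ = 1.77×10⁻⁸ V²
V_n = √(1.77×10⁻⁸) = 1.33×10⁻⁴ V = 133 µV

133 µV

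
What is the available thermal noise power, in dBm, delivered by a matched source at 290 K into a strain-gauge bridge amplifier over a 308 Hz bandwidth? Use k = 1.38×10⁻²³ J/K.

−149.1 dBm

P_n = kTB = 1.38×10⁻²³ × 290 × 3.08×10² = 1.23×10⁻¹⁸ W
In dBm: 10 log₁₀(1.23×10⁻¹⁸ / 10⁻³) = −149.1 dBm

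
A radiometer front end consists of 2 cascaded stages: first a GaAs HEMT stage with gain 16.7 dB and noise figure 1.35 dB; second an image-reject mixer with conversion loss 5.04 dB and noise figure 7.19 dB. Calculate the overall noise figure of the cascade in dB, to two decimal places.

Convert to linear (a loss of L dB is a gain of −L dB): F_i = 10^(NF_i/10), G_i = 10^(G_i,dB/10)
  Stage 1: F_1 = 10^(1.35/10) = 1.365, G_1 = 10^(16.7/10) = 46.77
  Stage 2: F_2 = 10^(7.19/10) = 5.236, G_2 = 10^(−5.04/10) = 0.3133
Friis cascade:
  F = 1.365 + (5.236 − 1)/46.77 = 1.455
NF = 10 log₁₀(1.455) = 1.63 dB

1.63 dB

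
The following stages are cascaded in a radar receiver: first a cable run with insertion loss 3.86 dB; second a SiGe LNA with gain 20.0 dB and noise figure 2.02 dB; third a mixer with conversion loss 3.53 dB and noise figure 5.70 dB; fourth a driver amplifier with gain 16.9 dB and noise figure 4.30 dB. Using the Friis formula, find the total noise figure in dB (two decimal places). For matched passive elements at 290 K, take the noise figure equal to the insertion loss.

Convert to linear (a loss of L dB is a gain of −L dB): F_i = 10^(NF_i/10), G_i = 10^(G_i,dB/10)
  Stage 1: F_1 = 10^(3.86/10) = 2.432, G_1 = 10^(−3.86/10) = 0.4111
  Stage 2: F_2 = 10^(2.02/10) = 1.592, G_2 = 10^(20.0/10) = 100.0
  Stage 3: F_3 = 10^(5.70/10) = 3.715, G_3 = 10^(−3.53/10) = 0.4436
  Stage 4: F_4 = 10^(4.30/10) = 2.692, G_4 = 10^(16.9/10) = 48.98
Friis cascade:
  F = 2.432 + (1.592 − 1)/0.4111 + (3.715 − 1)/41.11 + (2.692 − 1)/18.24 = 4.031
NF = 10 log₁₀(4.031) = 6.05 dB

6.05 dB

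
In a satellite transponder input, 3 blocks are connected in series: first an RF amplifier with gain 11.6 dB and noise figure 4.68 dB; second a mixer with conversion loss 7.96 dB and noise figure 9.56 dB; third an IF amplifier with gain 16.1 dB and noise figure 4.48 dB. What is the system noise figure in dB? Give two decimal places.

6.31 dB

Convert to linear (a loss of L dB is a gain of −L dB): F_i = 10^(NF_i/10), G_i = 10^(G_i,dB/10)
  Stage 1: F_1 = 10^(4.68/10) = 2.938, G_1 = 10^(11.6/10) = 14.45
  Stage 2: F_2 = 10^(9.56/10) = 9.036, G_2 = 10^(−7.96/10) = 0.1600
  Stage 3: F_3 = 10^(4.48/10) = 2.805, G_3 = 10^(16.1/10) = 40.74
Friis cascade:
  F = 2.938 + (9.036 − 1)/14.45 + (2.805 − 1)/2.312 = 4.275
NF = 10 log₁₀(4.275) = 6.31 dB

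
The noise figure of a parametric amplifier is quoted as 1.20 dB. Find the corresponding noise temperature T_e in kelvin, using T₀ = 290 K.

F = 10^(1.20/10) = 1.31826
T_e = (F − 1)·T₀ = (1.31826 − 1) × 290 = 92.3 K

92.3 K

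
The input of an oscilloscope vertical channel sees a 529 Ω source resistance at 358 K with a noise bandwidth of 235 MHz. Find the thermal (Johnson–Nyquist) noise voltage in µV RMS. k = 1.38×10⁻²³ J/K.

V_n = √(4kTRB)
4kTRB = 4 × 1.38×10⁻²³ × 358 × 5.29×10² × 2.35×10⁸ = 2.46×10⁻⁹ V²
V_n = √(2.46×10⁻⁹) = 4.96×10⁻⁵ V = 49.6 µV

49.6 µV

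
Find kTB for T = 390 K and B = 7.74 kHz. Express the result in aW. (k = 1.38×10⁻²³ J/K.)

P_n = kTB = 1.38×10⁻²³ × 390 × 7.74×10³ = 4.17×10⁻¹⁷ W = 41.7 aW

41.7 aW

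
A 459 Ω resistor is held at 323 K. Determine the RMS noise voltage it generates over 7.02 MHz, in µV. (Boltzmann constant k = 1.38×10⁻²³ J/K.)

7.58 µV

V_n = √(4kTRB)
4kTRB = 4 × 1.38×10⁻²³ × 323 × 4.59×10² × 7.02×10⁶ = 5.75×10⁻¹¹ V²
V_n = √(5.75×10⁻¹¹) = 7.58×10⁻⁶ V = 7.58 µV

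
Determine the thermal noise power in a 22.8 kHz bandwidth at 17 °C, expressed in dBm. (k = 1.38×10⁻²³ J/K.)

T = 17 °C + 273.15 = 290.15 K
P_n = kTB = 1.38×10⁻²³ × 290.15 × 2.28×10⁴ = 9.13×10⁻¹⁷ W
In dBm: 10 log₁₀(9.13×10⁻¹⁷ / 10⁻³) = −130.4 dBm

−130.4 dBm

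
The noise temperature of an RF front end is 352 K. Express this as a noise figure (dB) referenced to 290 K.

F = 1 + T_e/T₀ = 1 + 352/290 = 2.21379
NF = 10 log₁₀(2.21379) = 3.45 dB

3.45 dB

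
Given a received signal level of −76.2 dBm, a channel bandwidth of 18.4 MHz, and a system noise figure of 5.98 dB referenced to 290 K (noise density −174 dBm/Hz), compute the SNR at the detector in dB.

19.2 dB

Noise floor: N = −174 + 10 log₁₀(B) + NF
10 log₁₀(1.84×10⁷) = 72.65 dB
N = −174 + 72.65 + 5.98 = −95.37 dBm
SNR = P_sig − N = −76.2 − (−95.37) = 19.17 dB → 19.2 dB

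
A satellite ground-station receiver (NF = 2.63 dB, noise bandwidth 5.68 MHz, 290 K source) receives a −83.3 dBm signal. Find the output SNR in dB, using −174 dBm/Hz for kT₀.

Noise floor: N = −174 + 10 log₁₀(B) + NF
10 log₁₀(5.68×10⁶) = 67.54 dB
N = −174 + 67.54 + 2.63 = −103.83 dBm
SNR = P_sig − N = −83.3 − (−103.83) = 20.53 dB → 20.5 dB

20.5 dB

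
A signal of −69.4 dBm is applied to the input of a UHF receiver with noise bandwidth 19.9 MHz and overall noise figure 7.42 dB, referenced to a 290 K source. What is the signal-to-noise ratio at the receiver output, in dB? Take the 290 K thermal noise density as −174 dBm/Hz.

Noise floor: N = −174 + 10 log₁₀(B) + NF
10 log₁₀(1.99×10⁷) = 72.99 dB
N = −174 + 72.99 + 7.42 = −93.59 dBm
SNR = P_sig − N = −69.4 − (−93.59) = 24.19 dB → 24.2 dB

24.2 dB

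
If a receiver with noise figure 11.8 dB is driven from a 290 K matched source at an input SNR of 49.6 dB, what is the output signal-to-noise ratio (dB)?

37.8 dB

By definition F = SNR_in/SNR_out, so in dB: SNR_out = SNR_in − NF
SNR_out = 49.6 − 11.8 = 37.8 dB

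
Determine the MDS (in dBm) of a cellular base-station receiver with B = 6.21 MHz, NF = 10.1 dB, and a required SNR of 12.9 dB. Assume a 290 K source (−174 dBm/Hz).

−83.1 dBm

Sensitivity = −174 + 10 log₁₀(B) + NF + SNR_min
= −174 + 67.93 + 10.1 + 12.9
= −83.07 dBm → −83.1 dBm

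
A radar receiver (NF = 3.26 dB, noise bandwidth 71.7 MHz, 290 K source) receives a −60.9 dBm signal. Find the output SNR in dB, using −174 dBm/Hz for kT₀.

Noise floor: N = −174 + 10 log₁₀(B) + NF
10 log₁₀(7.17×10⁷) = 78.56 dB
N = −174 + 78.56 + 3.26 = −92.18 dBm
SNR = P_sig − N = −60.9 − (−92.18) = 31.28 dB → 31.3 dB

31.3 dB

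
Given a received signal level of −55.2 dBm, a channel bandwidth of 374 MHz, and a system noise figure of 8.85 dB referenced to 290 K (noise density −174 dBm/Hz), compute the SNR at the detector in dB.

Noise floor: N = −174 + 10 log₁₀(B) + NF
10 log₁₀(3.74×10⁸) = 85.73 dB
N = −174 + 85.73 + 8.85 = −79.42 dBm
SNR = P_sig − N = −55.2 − (−79.42) = 24.22 dB → 24.2 dB

24.2 dB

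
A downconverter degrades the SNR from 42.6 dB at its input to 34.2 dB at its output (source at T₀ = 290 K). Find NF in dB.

8.4 dB

NF (dB) = SNR_in(dB) − SNR_out(dB) when the source is at T₀
NF = 42.6 − 34.2 = 8.4 dB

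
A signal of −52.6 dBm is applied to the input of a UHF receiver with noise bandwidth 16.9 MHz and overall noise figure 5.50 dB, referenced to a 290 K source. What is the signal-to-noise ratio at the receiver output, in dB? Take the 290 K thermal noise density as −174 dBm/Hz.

Noise floor: N = −174 + 10 log₁₀(B) + NF
10 log₁₀(1.69×10⁷) = 72.28 dB
N = −174 + 72.28 + 5.50 = −96.22 dBm
SNR = P_sig − N = −52.6 − (−96.22) = 43.62 dB → 43.6 dB

43.6 dB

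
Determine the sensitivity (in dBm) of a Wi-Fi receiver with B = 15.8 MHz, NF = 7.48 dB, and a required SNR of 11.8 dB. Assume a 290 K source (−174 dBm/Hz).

−82.7 dBm

Sensitivity = −174 + 10 log₁₀(B) + NF + SNR_min
= −174 + 71.99 + 7.48 + 11.8
= −82.73 dBm → −82.7 dBm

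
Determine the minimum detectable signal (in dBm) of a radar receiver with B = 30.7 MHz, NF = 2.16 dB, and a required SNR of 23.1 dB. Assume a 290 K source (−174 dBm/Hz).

−73.9 dBm

Sensitivity = −174 + 10 log₁₀(B) + NF + SNR_min
= −174 + 74.87 + 2.16 + 23.1
= −73.87 dBm → −73.9 dBm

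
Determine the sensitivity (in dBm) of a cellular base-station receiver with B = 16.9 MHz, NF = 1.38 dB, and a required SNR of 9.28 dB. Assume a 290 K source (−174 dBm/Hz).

−91.1 dBm

Sensitivity = −174 + 10 log₁₀(B) + NF + SNR_min
= −174 + 72.28 + 1.38 + 9.28
= −91.06 dBm → −91.1 dBm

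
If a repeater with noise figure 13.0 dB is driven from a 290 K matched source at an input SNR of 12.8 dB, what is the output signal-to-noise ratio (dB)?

By definition F = SNR_in/SNR_out, so in dB: SNR_out = SNR_in − NF
SNR_out = 12.8 − 13.0 = −0.2 dB

−0.2 dB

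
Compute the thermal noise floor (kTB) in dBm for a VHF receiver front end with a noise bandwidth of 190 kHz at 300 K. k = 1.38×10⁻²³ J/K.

−121.0 dBm

P_n = kTB = 1.38×10⁻²³ × 300 × 1.90×10⁵ = 7.87×10⁻¹⁶ W
In dBm: 10 log₁₀(7.87×10⁻¹⁶ / 10⁻³) = −121.0 dBm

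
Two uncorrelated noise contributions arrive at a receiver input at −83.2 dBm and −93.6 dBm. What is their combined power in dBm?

Convert to linear, add, convert back:
P₁ = 4.79×10⁻¹² W, P₂ = 4.37×10⁻¹³ W
P_tot = 5.22×10⁻¹² W → 10 log₁₀(P_tot / 10⁻³) = −82.8 dBm

−82.8 dBm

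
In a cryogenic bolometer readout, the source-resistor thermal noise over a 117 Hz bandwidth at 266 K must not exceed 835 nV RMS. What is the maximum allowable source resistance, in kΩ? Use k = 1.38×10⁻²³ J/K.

Johnson–Nyquist: V_n = √(4kTRB) ⇒ R = V_n² / (4kTB)
4kTB = 4 × 1.38×10⁻²³ × 266 × 1.17×10² = 1.72×10⁻¹⁸
R = (8.35×10⁻⁷)² / 1.72×10⁻¹⁸ = 4.06×10⁵ Ω = 406 kΩ

406 kΩ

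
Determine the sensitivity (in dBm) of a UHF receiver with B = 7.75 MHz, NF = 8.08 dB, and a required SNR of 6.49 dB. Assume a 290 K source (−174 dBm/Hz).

−90.5 dBm

Sensitivity = −174 + 10 log₁₀(B) + NF + SNR_min
= −174 + 68.89 + 8.08 + 6.49
= −90.54 dBm → −90.5 dBm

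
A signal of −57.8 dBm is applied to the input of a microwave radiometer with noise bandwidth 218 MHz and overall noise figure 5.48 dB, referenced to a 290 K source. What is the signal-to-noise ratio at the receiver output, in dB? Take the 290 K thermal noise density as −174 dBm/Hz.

Noise floor: N = −174 + 10 log₁₀(B) + NF
10 log₁₀(2.18×10⁸) = 83.38 dB
N = −174 + 83.38 + 5.48 = −85.14 dBm
SNR = P_sig − N = −57.8 − (−85.14) = 27.34 dB → 27.3 dB

27.3 dB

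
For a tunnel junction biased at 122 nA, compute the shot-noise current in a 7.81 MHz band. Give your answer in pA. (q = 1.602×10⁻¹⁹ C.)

I_n = √(2qI·B)
2qI·B = 2 × 1.602×10⁻¹⁹ × 1.22×10⁻⁷ × 7.81×10⁶ = 3.05×10⁻¹⁹ A²
I_n = √(3.05×10⁻¹⁹) = 5.53×10⁻¹⁰ A = 553 pA

553 pA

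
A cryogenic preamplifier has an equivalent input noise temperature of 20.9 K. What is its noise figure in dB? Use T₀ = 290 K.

0.302 dB

F = 1 + T_e/T₀ = 1 + 20.9/290 = 1.07207
NF = 10 log₁₀(1.07207) = 0.302 dB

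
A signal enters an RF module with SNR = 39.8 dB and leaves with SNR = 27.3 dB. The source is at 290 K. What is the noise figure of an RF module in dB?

NF (dB) = SNR_in(dB) − SNR_out(dB) when the source is at T₀
NF = 39.8 − 27.3 = 12.5 dB

12.5 dB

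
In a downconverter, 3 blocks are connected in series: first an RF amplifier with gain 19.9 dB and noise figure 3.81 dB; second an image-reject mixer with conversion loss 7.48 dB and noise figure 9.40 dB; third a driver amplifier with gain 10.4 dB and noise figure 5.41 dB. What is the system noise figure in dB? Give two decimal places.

Convert to linear (a loss of L dB is a gain of −L dB): F_i = 10^(NF_i/10), G_i = 10^(G_i,dB/10)
  Stage 1: F_1 = 10^(3.81/10) = 2.404, G_1 = 10^(19.9/10) = 97.72
  Stage 2: F_2 = 10^(9.40/10) = 8.710, G_2 = 10^(−7.48/10) = 0.1786
  Stage 3: F_3 = 10^(5.41/10) = 3.475, G_3 = 10^(10.4/10) = 10.96
Friis cascade:
  F = 2.404 + (8.710 − 1)/97.72 + (3.475 − 1)/17.46 = 2.625
NF = 10 log₁₀(2.625) = 4.19 dB

4.19 dB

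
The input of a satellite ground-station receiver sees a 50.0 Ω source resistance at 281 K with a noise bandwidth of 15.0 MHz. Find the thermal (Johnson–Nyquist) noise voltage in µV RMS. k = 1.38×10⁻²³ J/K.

V_n = √(4kTRB)
4kTRB = 4 × 1.38×10⁻²³ × 281 × 5.00×10¹ × 1.50×10⁷ = 1.16×10⁻¹¹ V²
V_n = √(1.16×10⁻¹¹) = 3.41×10⁻⁶ V = 3.41 µV

3.41 µV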